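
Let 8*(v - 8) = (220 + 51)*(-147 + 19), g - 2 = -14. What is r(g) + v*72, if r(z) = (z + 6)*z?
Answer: -311544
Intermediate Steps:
g = -12 (g = 2 - 14 = -12)
r(z) = z*(6 + z) (r(z) = (6 + z)*z = z*(6 + z))
v = -4328 (v = 8 + ((220 + 51)*(-147 + 19))/8 = 8 + (271*(-128))/8 = 8 + (⅛)*(-34688) = 8 - 4336 = -4328)
r(g) + v*72 = -12*(6 - 12) - 4328*72 = -12*(-6) - 311616 = 72 - 311616 = -311544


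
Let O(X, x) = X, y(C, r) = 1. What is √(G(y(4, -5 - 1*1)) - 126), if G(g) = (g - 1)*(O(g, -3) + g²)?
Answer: 3*I*√14 ≈ 11.225*I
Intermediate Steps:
G(g) = (-1 + g)*(g + g²) (G(g) = (g - 1)*(g + g²) = (-1 + g)*(g + g²))
√(G(y(4, -5 - 1*1)) - 126) = √((1³ - 1*1) - 126) = √((1 - 1) - 126) = √(0 - 126) = √(-126) = 3*I*√14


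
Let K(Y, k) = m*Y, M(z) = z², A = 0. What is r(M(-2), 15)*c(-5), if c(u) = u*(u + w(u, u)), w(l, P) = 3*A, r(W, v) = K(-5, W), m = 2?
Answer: -250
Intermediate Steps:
K(Y, k) = 2*Y
r(W, v) = -10 (r(W, v) = 2*(-5) = -10)
w(l, P) = 0 (w(l, P) = 3*0 = 0)
c(u) = u² (c(u) = u*(u + 0) = u*u = u²)
r(M(-2), 15)*c(-5) = -10*(-5)² = -10*25 = -250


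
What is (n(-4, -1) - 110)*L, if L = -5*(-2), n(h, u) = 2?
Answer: -1080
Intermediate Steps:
L = 10
(n(-4, -1) - 110)*L = (2 - 110)*10 = -108*10 = -1080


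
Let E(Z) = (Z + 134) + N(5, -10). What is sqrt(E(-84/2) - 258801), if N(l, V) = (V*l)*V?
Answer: I*sqrt(258209) ≈ 508.14*I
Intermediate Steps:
N(l, V) = l*V**2
E(Z) = 634 + Z (E(Z) = (Z + 134) + 5*(-10)**2 = (134 + Z) + 5*100 = (134 + Z) + 500 = 634 + Z)
sqrt(E(-84/2) - 258801) = sqrt((634 - 84/2) - 258801) = sqrt((634 - 14*3) - 258801) = sqrt((634 - 42) - 258801) = sqrt(592 - 258801) = sqrt(-258209) = I*sqrt(258209)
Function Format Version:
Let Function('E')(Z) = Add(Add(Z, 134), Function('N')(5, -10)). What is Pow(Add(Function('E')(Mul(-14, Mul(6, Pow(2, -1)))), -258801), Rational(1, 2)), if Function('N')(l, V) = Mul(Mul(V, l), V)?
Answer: Mul(I, Pow(258209, Rational(1, 2))) ≈ Mul(508.14, I)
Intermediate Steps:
Function('N')(l, V) = Mul(l, Pow(V, 2))
Function('E')(Z) = Add(634, Z) (Function('E')(Z) = Add(Add(Z, 134), Mul(5, Pow(-10, 2))) = Add(Add(134, Z), Mul(5, 100)) = Add(Add(134, Z), 500) = Add(634, Z))
Pow(Add(Function('E')(Mul(-14, Mul(6, Pow(2, -1)))), -258801), Rational(1, 2)) = Pow(Add(Add(634, Mul(-14, Mul(6, Pow(2, -1)))), -258801), Rational(1, 2)) = Pow(Add(Add(634, Mul(-14, Mul(6, Rational(1, 2)))), -258801), Rational(1, 2)) = Pow(Add(Add(634, Mul(-14, 3)), -258801), Rational(1, 2)) = Pow(Add(Add(634, -42), -258801), Rational(1, 2)) = Pow(Add(592, -258801), Rational(1, 2)) = Pow(-258209, Rational(1, 2)) = Mul(I, Pow(258209, Rational(1, 2)))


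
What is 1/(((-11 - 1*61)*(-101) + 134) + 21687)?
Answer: 1/29093 ≈ 3.4373e-5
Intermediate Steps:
1/(((-11 - 1*61)*(-101) + 134) + 21687) = 1/(((-11 - 61)*(-101) + 134) + 21687) = 1/((-72*(-101) + 134) + 21687) = 1/((7272 + 134) + 21687) = 1/(7406 + 21687) = 1/29093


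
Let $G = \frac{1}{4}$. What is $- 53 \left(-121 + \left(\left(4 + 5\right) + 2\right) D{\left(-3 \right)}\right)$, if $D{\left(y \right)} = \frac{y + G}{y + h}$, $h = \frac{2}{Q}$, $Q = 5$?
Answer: $\frac{301411}{52} \approx 5796.4$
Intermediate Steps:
$G = \frac{1}{4} \approx 0.25$
$h = \frac{2}{5} \approx 0.4$
$D{\left(y \right)} = \frac{\frac{1}{4} + y}{\frac{2}{5} + y}$ ($D{\left(y \right)} = \frac{y + \frac{1}{4}}{y + \frac{2}{5}} = \frac{\frac{1}{4} + y}{\frac{2}{5} + y}$)
$- 53 \left(-121 + \left(\left(4 + 5\right) + 2\right) D{\left(-3 \right)}\right) = - 53 \left(-121 + \left(\left(4 + 5\right) + 2\right) \frac{5 \left(1 + 4 \left(-3\right)\right)}{4 \left(2 + 5 \left(-3\right)\right)}\right) = - 53 \left(-121 + \left(9 + 2\right) \frac{5 \left(1 - 12\right)}{4 \left(2 - 15\right)}\right) = - 53 \left(-121 + 11 \cdot \frac{5}{4} \frac{1}{-13} \left(-11\right)\right) = - 53 \left(-121 + 11 \cdot \frac{5}{4} \left(- \frac{1}{13}\right) \left(-11\right)\right) = - 53 \left(-121 + 11 \cdot \frac{55}{52}\right) = - 53 \left(-121 + \frac{605}{52}\right) = \left(-53\right) \left(- \frac{5687}{52}\right) = \frac{301411}{52}$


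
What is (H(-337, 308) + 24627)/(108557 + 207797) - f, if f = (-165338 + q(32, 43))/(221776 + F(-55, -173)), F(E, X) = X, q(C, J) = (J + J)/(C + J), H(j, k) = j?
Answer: 2163289191353/2628937329825 ≈ 0.82288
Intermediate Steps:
q(C, J) = 2*J/(C + J) (q(C, J) = (2*J)/(C + J) = 2*J/(C + J))
f = -12400264/16620225 (f = (-165338 + 2*43/(32 + 43))/(221776 - 173) = (-165338 + 2*43/75)/221603 = (-165338 + 2*43*(1/75))*(1/221603) = (-165338 + 86/75)*(1/221603) = -12400264/75*1/221603 = -12400264/16620225 ≈ -0.74609)
(H(-337, 308) + 24627)/(108557 + 207797) - f = (-337 + 24627)/(108557 + 207797) - 1*(-12400264/16620225) = 24290/316354 + 12400264/16620225 = 24290*(1/316354) + 12400264/16620225 = 12145/158177 + 12400264/16620225 = 2163289191353/2628937329825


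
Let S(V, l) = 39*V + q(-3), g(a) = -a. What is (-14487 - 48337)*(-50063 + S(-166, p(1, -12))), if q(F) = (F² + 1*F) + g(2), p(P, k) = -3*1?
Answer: 3551629192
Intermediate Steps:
p(P, k) = -3
q(F) = -2 + F + F² (q(F) = (F² + 1*F) - 1*2 = (F² + F) - 2 = (F + F²) - 2 = -2 + F + F²)
S(V, l) = 4 + 39*V (S(V, l) = 39*V + (-2 - 3 + (-3)²) = 39*V + (-2 - 3 + 9) = 39*V + 4 = 4 + 39*V)
(-14487 - 48337)*(-50063 + S(-166, p(1, -12))) = (-14487 - 48337)*(-50063 + (4 + 39*(-166))) = -62824*(-50063 + (4 - 6474)) = -62824*(-50063 - 6470) = -62824*(-56533) = 3551629192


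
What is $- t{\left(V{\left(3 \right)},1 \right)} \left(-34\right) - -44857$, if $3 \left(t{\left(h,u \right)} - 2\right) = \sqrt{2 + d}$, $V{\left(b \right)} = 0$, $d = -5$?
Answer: $44925 + \frac{34 i \sqrt{3}}{3} \approx 44925.0 + 19.63 i$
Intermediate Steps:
$t{\left(h,u \right)} = 2 + \frac{i \sqrt{3}}{3}$ ($t{\left(h,u \right)} = 2 + \frac{\sqrt{2 - 5}}{3} = 2 + \frac{\sqrt{-3}}{3} = 2 + \frac{i \sqrt{3}}{3}$)
$- t{\left(V{\left(3 \right)},1 \right)} \left(-34\right) - -44857 = - (2 + \frac{i \sqrt{3}}{3}) \left(-34\right) - -44857 = \left(-2 - \frac{i \sqrt{3}}{3}\right) \left(-34\right) + 44857 = \left(68 + \frac{34 i \sqrt{3}}{3}\right) + 44857 = 44925 + \frac{34 i \sqrt{3}}{3}$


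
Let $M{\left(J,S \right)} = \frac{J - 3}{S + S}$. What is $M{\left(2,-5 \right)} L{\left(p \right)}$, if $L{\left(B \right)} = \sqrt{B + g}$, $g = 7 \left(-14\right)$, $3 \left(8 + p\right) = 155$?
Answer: $\frac{i \sqrt{489}}{30} \approx 0.73711 i$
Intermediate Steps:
$p = \frac{131}{3}$ ($p = -8 + \frac{1}{3} \cdot 155 = -8 + \frac{155}{3} = \frac{131}{3} \approx 43.667$)
$M{\left(J,S \right)} = \frac{-3 + J}{2 S}$
$g = -98$
$L{\left(B \right)} = \sqrt{-98 + B}$ ($L{\left(B \right)} = \sqrt{B - 98} = \sqrt{-98 + B}$)
$M{\left(2,-5 \right)} L{\left(p \right)} = \frac{-3 + 2}{2 \left(-5\right)} \sqrt{-98 + \frac{131}{3}} = \frac{1}{2} \left(- \frac{1}{5}\right) \left(-1\right) \sqrt{- \frac{163}{3}} = \frac{\frac{1}{3} i \sqrt{489}}{10} = \frac{i \sqrt{489}}{30}$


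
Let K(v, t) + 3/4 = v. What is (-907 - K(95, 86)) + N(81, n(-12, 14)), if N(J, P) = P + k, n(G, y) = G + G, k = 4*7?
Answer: -3989/4 ≈ -997.25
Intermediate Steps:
K(v, t) = -¾ + v
k = 28
n(G, y) = 2*G
N(J, P) = 28 + P (N(J, P) = P + 28 = 28 + P)
(-907 - K(95, 86)) + N(81, n(-12, 14)) = (-907 - (-¾ + 95)) + (28 + 2*(-12)) = (-907 - 1*377/4) + (28 - 24) = (-907 - 377/4) + 4 = -4005/4 + 4 = -3989/4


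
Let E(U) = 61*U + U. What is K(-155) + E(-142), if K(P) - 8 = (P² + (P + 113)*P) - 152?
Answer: 21587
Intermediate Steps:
E(U) = 62*U
K(P) = -144 + P² + P*(113 + P) (K(P) = 8 + ((P² + (P + 113)*P) - 152) = 8 + ((P² + (113 + P)*P) - 152) = 8 + ((P² + P*(113 + P)) - 152) = 8 + (-152 + P² + P*(113 + P)) = -144 + P² + P*(113 + P))
K(-155) + E(-142) = (-144 + 2*(-155)² + 113*(-155)) + 62*(-142) = (-144 + 2*24025 - 17515) - 8804 = (-144 + 48050 - 17515) - 8804 = 30391 - 8804 = 21587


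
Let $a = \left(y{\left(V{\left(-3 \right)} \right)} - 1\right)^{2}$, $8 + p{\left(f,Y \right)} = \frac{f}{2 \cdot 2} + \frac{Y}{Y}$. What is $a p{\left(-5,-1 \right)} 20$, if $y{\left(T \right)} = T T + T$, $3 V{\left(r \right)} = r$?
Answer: $-165$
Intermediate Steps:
$V{\left(r \right)} = \frac{r}{3}$
$y{\left(T \right)} = T + T^{2}$ ($y{\left(T \right)} = T^{2} + T = T + T^{2}$)
$p{\left(f,Y \right)} = -7 + \frac{f}{4}$ ($p{\left(f,Y \right)} = -8 + \left(\frac{f}{2 \cdot 2} + \frac{Y}{Y}\right) = -8 + \left(\frac{f}{4} + 1\right) = -8 + \left(1 + \frac{f}{4}\right) = -7 + \frac{f}{4}$)
$a = 1$ ($a = \left(\frac{1}{3} \left(-3\right) \left(1 + \frac{1}{3} \left(-3\right)\right) - 1\right)^{2} = \left(- (1 - 1) - 1\right)^{2} = \left(\left(-1\right) 0 - 1\right)^{2} = \left(0 - 1\right)^{2} = \left(-1\right)^{2} = 1$)
$a p{\left(-5,-1 \right)} 20 = 1 \left(-7 + \frac{1}{4} \left(-5\right)\right) 20 = 1 \left(-7 - \frac{5}{4}\right) 20 = 1 \left(- \frac{33}{4}\right) 20 = \left(- \frac{33}{4}\right) 20 = -165$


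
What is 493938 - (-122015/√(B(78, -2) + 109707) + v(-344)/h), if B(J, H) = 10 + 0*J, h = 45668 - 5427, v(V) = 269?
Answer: 19876558789/40241 + 122015*√109717/109717 ≈ 4.9431e+5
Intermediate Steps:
h = 40241
B(J, H) = 10 (B(J, H) = 10 + 0 = 10)
493938 - (-122015/√(B(78, -2) + 109707) + v(-344)/h) = 493938 - (-122015/√(10 + 109707) + 269/40241) = 493938 - (-122015*√109717/109717 + 269*(1/40241)) = 493938 - (-122015*√109717/109717 + 269/40241) = 493938 - (269/40241 - 122015*√109717/109717) = 493938 + (-269/40241 + 122015*√109717/109717) = 19876558789/40241 + 122015*√109717/109717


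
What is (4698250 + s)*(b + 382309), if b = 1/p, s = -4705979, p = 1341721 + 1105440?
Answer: -7231033474142750/2447161 ≈ -2.9549e+9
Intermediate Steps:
p = 2447161
b = 1/2447161 ≈ 4.0864e-7
(4698250 + s)*(b + 382309) = (4698250 - 4705979)*(1/2447161 + 382309) = -7729*935571674750/2447161 = -7231033474142750/2447161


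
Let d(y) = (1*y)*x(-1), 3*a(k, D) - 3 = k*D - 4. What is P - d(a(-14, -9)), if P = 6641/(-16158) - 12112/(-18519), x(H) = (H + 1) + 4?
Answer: -16599648661/99743334 ≈ -166.42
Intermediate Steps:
a(k, D) = -⅓ + D*k/3 (a(k, D) = 1 + (k*D - 4)/3 = 1 + (D*k - 4)/3 = 1 + (-4 + D*k)/3 = 1 + (-4/3 + D*k/3) = -⅓ + D*k/3)
x(H) = 5 + H (x(H) = (1 + H) + 4 = 5 + H)
P = 8080113/33247778 (P = 6641*(-1/16158) - 12112*(-1/18519) = -6641/16158 + 12112/18519 = 8080113/33247778 ≈ 0.24303)
d(y) = 4*y (d(y) = (1*y)*(5 - 1) = y*4 = 4*y)
P - d(a(-14, -9)) = 8080113/33247778 - 4*(-⅓ + (⅓)*(-9)*(-14)) = 8080113/33247778 - 4*(-⅓ + 42) = 8080113/33247778 - 4*125/3 = 8080113/33247778 - 1*500/3 = 8080113/33247778 - 500/3 = -16599648661/99743334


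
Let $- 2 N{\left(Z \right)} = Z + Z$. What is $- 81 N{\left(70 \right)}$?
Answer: $5670$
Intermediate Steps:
$N{\left(Z \right)} = - Z$ ($N{\left(Z \right)} = - \frac{Z + Z}{2} = - \frac{2 Z}{2} = - Z$)
$- 81 N{\left(70 \right)} = - 81 \left(\left(-1\right) 70\right) = \left(-81\right) \left(-70\right) = 5670$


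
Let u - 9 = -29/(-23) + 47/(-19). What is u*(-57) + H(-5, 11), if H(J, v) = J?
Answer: -10324/23 ≈ -448.87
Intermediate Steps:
u = 3403/437 (u = 9 + (-29/(-23) + 47/(-19)) = 9 + (-29*(-1/23) + 47*(-1/19)) = 9 + (29/23 - 47/19) = 9 - 530/437 = 3403/437 ≈ 7.7872)
u*(-57) + H(-5, 11) = (3403/437)*(-57) - 5 = -10209/23 - 5 = -10324/23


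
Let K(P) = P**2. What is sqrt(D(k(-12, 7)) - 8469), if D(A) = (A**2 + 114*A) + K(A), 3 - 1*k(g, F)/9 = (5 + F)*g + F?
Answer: 3*sqrt(367819) ≈ 1819.4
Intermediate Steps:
k(g, F) = 27 - 9*F - 9*g*(5 + F) (k(g, F) = 27 - 9*((5 + F)*g + F) = 27 - 9*(g*(5 + F) + F) = 27 - 9*(F + g*(5 + F)) = 27 + (-9*F - 9*g*(5 + F)) = 27 - 9*F - 9*g*(5 + F))
D(A) = 2*A**2 + 114*A (D(A) = (A**2 + 114*A) + A**2 = 2*A**2 + 114*A)
sqrt(D(k(-12, 7)) - 8469) = sqrt(2*(27 - 45*(-12) - 9*7 - 9*7*(-12))*(57 + (27 - 45*(-12) - 9*7 - 9*7*(-12))) - 8469) = sqrt(2*(27 + 540 - 63 + 756)*(57 + (27 + 540 - 63 + 756)) - 8469) = sqrt(2*1260*(57 + 1260) - 8469) = sqrt(2*1260*1317 - 8469) = sqrt(3318840 - 8469) = sqrt(3310371) = 3*sqrt(367819)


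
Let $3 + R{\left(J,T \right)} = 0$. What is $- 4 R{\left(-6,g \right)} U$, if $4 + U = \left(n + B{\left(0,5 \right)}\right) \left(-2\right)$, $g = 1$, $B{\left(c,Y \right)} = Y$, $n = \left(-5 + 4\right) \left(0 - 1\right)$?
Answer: $-192$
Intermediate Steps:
$n = 1$ ($n = \left(-1\right) \left(-1\right) = 1$)
$R{\left(J,T \right)} = -3$ ($R{\left(J,T \right)} = -3 + 0 = -3$)
$U = -16$ ($U = -4 + \left(1 + 5\right) \left(-2\right) = -4 + 6 \left(-2\right) = -4 - 12 = -16$)
$- 4 R{\left(-6,g \right)} U = \left(-4\right) \left(-3\right) \left(-16\right) = 12 \left(-16\right) = -192$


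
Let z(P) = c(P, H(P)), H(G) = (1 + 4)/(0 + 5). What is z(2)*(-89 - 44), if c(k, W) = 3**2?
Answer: -1197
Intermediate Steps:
H(G) = 1 (H(G) = 5/5 = 5*(1/5) = 1)
c(k, W) = 9
z(P) = 9
z(2)*(-89 - 44) = 9*(-89 - 44) = 9*(-133) = -1197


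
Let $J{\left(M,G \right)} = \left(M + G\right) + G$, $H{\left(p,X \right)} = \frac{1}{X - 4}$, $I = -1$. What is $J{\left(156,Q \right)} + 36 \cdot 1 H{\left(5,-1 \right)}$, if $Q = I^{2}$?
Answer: $\frac{754}{5} \approx 150.8$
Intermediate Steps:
$Q = 1$ ($Q = \left(-1\right)^{2} = 1$)
$H{\left(p,X \right)} = \frac{1}{-4 + X}$
$J{\left(M,G \right)} = M + 2 G$ ($J{\left(M,G \right)} = \left(G + M\right) + G = M + 2 G$)
$J{\left(156,Q \right)} + 36 \cdot 1 H{\left(5,-1 \right)} = \left(156 + 2 \cdot 1\right) + \frac{36 \cdot 1}{-4 - 1} = \left(156 + 2\right) + \frac{36}{-5} = 158 + 36 \left(- \frac{1}{5}\right) = 158 - \frac{36}{5} = \frac{754}{5}$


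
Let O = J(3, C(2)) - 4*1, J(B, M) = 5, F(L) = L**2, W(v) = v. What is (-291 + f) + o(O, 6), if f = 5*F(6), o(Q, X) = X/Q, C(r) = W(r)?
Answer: -105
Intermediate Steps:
C(r) = r
O = 1 (O = 5 - 4*1 = 5 - 4 = 1)
f = 180 (f = 5*6**2 = 5*36 = 180)
(-291 + f) + o(O, 6) = (-291 + 180) + 6/1 = -111 + 6*1 = -111 + 6 = -105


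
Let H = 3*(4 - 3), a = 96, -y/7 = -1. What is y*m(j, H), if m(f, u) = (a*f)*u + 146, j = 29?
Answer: 59486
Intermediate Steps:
y = 7 (y = -7*(-1) = 7)
H = 3 (H = 3*1 = 3)
m(f, u) = 146 + 96*f*u (m(f, u) = (96*f)*u + 146 = 96*f*u + 146 = 146 + 96*f*u)
y*m(j, H) = 7*(146 + 96*29*3) = 7*(146 + 8352) = 7*8498 = 59486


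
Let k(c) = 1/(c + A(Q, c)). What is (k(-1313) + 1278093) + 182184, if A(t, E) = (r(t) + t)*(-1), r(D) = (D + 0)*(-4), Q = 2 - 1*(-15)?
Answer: 1842869573/1262 ≈ 1.4603e+6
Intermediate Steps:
Q = 17 (Q = 2 + 15 = 17)
r(D) = -4*D (r(D) = D*(-4) = -4*D)
A(t, E) = 3*t (A(t, E) = (-4*t + t)*(-1) = -3*t*(-1) = 3*t)
k(c) = 1/(51 + c) (k(c) = 1/(c + 3*17) = 1/(c + 51) = 1/(51 + c))
(k(-1313) + 1278093) + 182184 = (1/(51 - 1313) + 1278093) + 182184 = (1/(-1262) + 1278093) + 182184 = (-1/1262 + 1278093) + 182184 = 1612953365/1262 + 182184 = 1842869573/1262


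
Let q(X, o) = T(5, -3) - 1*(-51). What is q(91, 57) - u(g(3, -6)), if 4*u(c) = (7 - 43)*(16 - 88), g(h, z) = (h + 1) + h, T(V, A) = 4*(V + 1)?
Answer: -573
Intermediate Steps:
T(V, A) = 4 + 4*V (T(V, A) = 4*(1 + V) = 4 + 4*V)
g(h, z) = 1 + 2*h (g(h, z) = (1 + h) + h = 1 + 2*h)
u(c) = 648 (u(c) = ((7 - 43)*(16 - 88))/4 = (-36*(-72))/4 = (¼)*2592 = 648)
q(X, o) = 75 (q(X, o) = (4 + 4*5) - 1*(-51) = (4 + 20) + 51 = 24 + 51 = 75)
q(91, 57) - u(g(3, -6)) = 75 - 1*648 = 75 - 648 = -573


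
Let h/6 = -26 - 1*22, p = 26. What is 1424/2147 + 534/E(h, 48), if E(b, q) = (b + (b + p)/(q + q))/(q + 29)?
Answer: -4217584688/29961385 ≈ -140.77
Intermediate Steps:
h = -288 (h = 6*(-26 - 1*22) = 6*(-26 - 22) = 6*(-48) = -288)
E(b, q) = (b + (26 + b)/(2*q))/(29 + q) (E(b, q) = (b + (b + 26)/(q + q))/(q + 29) = (b + (26 + b)/((2*q)))/(29 + q) = (b + (26 + b)*(1/(2*q)))/(29 + q) = (b + (26 + b)/(2*q))/(29 + q))
1424/2147 + 534/E(h, 48) = 1424/2147 + 534/(((13 + (1/2)*(-288) - 288*48)/(48*(29 + 48)))) = 1424*(1/2147) + 534/(((1/48)*(13 - 144 - 13824)/77)) = 1424/2147 + 534/(((1/48)*(1/77)*(-13955))) = 1424/2147 + 534/(-13955/3696) = 1424/2147 + 534*(-3696/13955) = 1424/2147 - 1973664/13955 = -4217584688/29961385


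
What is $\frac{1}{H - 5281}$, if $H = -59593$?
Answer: $- \frac{1}{64874} \approx -1.5414 \cdot 10^{-5}$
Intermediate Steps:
$\frac{1}{H - 5281} = \frac{1}{-59593 - 5281} = \frac{1}{-64874} = - \frac{1}{64874}$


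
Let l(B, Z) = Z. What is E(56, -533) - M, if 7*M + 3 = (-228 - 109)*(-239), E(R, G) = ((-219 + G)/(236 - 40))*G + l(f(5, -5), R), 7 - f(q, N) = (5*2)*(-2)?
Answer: -460832/49 ≈ -9404.7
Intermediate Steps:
f(q, N) = 27 (f(q, N) = 7 - 5*2*(-2) = 7 - 10*(-2) = 7 - 1*(-20) = 7 + 20 = 27)
E(R, G) = R + G*(-219/196 + G/196) (E(R, G) = ((-219 + G)/(236 - 40))*G + R = ((-219 + G)/196)*G + R = ((-219 + G)*(1/196))*G + R = (-219/196 + G/196)*G + R = G*(-219/196 + G/196) + R = R + G*(-219/196 + G/196))
M = 80540/7 (M = -3/7 + ((-228 - 109)*(-239))/7 = -3/7 + (-337*(-239))/7 = -3/7 + (⅐)*80543 = -3/7 + 80543/7 = 80540/7 ≈ 11506.)
E(56, -533) - M = (56 - 219/196*(-533) + (1/196)*(-533)²) - 1*80540/7 = (56 + 116727/196 + (1/196)*284089) - 80540/7 = (56 + 116727/196 + 284089/196) - 80540/7 = 102948/49 - 80540/7 = -460832/49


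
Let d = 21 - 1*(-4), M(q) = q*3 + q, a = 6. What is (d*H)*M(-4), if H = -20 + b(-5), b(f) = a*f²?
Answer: -52000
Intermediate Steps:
M(q) = 4*q (M(q) = 3*q + q = 4*q)
d = 25 (d = 21 + 4 = 25)
b(f) = 6*f²
H = 130 (H = -20 + 6*(-5)² = -20 + 6*25 = -20 + 150 = 130)
(d*H)*M(-4) = (25*130)*(4*(-4)) = 3250*(-16) = -52000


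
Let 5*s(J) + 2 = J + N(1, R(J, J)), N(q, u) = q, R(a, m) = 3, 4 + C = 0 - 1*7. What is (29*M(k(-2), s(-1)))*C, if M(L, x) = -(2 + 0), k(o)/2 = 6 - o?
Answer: 638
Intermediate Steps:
C = -11 (C = -4 + (0 - 1*7) = -4 + (0 - 7) = -4 - 7 = -11)
k(o) = 12 - 2*o (k(o) = 2*(6 - o) = 12 - 2*o)
s(J) = -⅕ + J/5 (s(J) = -⅖ + (J + 1)/5 = -⅖ + (1 + J)/5 = -⅖ + (⅕ + J/5) = -⅕ + J/5)
M(L, x) = -2 (M(L, x) = -1*2 = -2)
(29*M(k(-2), s(-1)))*C = (29*(-2))*(-11) = -58*(-11) = 638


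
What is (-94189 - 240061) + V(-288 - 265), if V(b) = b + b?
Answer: -335356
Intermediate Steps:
V(b) = 2*b
(-94189 - 240061) + V(-288 - 265) = (-94189 - 240061) + 2*(-288 - 265) = -334250 + 2*(-553) = -334250 - 1106 = -335356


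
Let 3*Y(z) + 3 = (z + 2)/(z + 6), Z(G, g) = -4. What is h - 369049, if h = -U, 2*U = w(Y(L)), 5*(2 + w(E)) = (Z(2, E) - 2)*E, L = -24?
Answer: -16607176/45 ≈ -3.6905e+5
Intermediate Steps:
Y(z) = -1 + (2 + z)/(3*(6 + z)) (Y(z) = -1 + ((z + 2)/(z + 6))/3 = -1 + ((2 + z)/(6 + z))/3 = -1 + (2 + z)/(3*(6 + z)))
w(E) = -2 - 6*E/5 (w(E) = -2 + ((-4 - 2)*E)/5 = -2 + (-6*E)/5 = -2 - 6*E/5)
U = -29/45 (U = (-2 - 4*(-8 - 1*(-24))/(5*(6 - 24)))/2 = (-2 - 4*(-8 + 24)/(5*(-18)))/2 = (-2 - 4*(-1)*16/(5*18))/2 = (-2 - 6/5*(-16/27))/2 = (-2 + 32/45)/2 = (1/2)*(-58/45) = -29/45 ≈ -0.64444)
h = 29/45 (h = -1*(-29/45) = 29/45 ≈ 0.64444)
h - 369049 = 29/45 - 369049 = -16607176/45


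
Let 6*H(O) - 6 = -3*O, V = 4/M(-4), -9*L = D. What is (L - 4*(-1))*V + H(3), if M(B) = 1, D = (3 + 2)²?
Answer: 79/18 ≈ 4.3889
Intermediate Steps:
D = 25 (D = 5² = 25)
L = -25/9 (L = -⅑*25 = -25/9 ≈ -2.7778)
V = 4 (V = 4/1 = 4*1 = 4)
H(O) = 1 - O/2 (H(O) = 1 + (-3*O)/6 = 1 - O/2)
(L - 4*(-1))*V + H(3) = (-25/9 - 4*(-1))*4 + (1 - ½*3) = (-25/9 + 4)*4 + (1 - 3/2) = (11/9)*4 - ½ = 44/9 - ½ = 79/18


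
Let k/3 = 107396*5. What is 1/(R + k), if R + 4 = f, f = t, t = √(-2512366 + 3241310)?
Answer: 201367/324389258394 - √45559/648778516788 ≈ 6.2043e-7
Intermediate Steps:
t = 4*√45559 (t = √728944 = 4*√45559 ≈ 853.78)
f = 4*√45559 ≈ 853.78
k = 1610940 (k = 3*(107396*5) = 3*536980 = 1610940)
R = -4 + 4*√45559 ≈ 849.78
1/(R + k) = 1/((-4 + 4*√45559) + 1610940) = 1/(1610936 + 4*√45559)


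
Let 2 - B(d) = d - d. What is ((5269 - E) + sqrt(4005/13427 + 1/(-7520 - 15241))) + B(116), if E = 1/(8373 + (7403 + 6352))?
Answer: 116636687/22128 + sqrt(343886553317086)/33956883 ≈ 5271.5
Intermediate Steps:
B(d) = 2 (B(d) = 2 - (d - d) = 2 - 1*0 = 2 + 0 = 2)
E = 1/22128 (E = 1/(8373 + 13755) = 1/22128 ≈ 4.5192e-5)
((5269 - E) + sqrt(4005/13427 + 1/(-7520 - 15241))) + B(116) = ((5269 - 1*1/22128) + sqrt(4005/13427 + 1/(-7520 - 15241))) + 2 = ((5269 - 1/22128) + sqrt(4005*(1/13427) + 1/(-22761))) + 2 = (116592431/22128 + sqrt(4005/13427 - 1/22761)) + 2 = (116592431/22128 + sqrt(91144378/305611947)) + 2 = (116592431/22128 + sqrt(343886553317086)/33956883) + 2 = 116636687/22128 + sqrt(343886553317086)/33956883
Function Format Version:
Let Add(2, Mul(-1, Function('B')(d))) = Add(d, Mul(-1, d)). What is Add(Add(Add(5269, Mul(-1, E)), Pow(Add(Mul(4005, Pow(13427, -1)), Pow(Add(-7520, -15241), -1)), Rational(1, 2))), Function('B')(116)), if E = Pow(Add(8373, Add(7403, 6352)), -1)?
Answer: Add(Rational(116636687, 22128), Mul(Rational(1, 33956883), Pow(343886553317086, Rational(1, 2)))) ≈ 5271.5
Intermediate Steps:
Function('B')(d) = 2 (Function('B')(d) = Add(2, Mul(-1, Add(d, Mul(-1, d)))) = Add(2, Mul(-1, 0)) = Add(2, 0) = 2)
E = Rational(1, 22128) (E = Pow(Add(8373, 13755), -1) = Pow(22128, -1) = Rational(1, 22128) ≈ 4.5192e-5)
Add(Add(Add(5269, Mul(-1, E)), Pow(Add(Mul(4005, Pow(13427, -1)), Pow(Add(-7520, -15241), -1)), Rational(1, 2))), Function('B')(116)) = Add(Add(Add(5269, Mul(-1, Rational(1, 22128))), Pow(Add(Mul(4005, Pow(13427, -1)), Pow(Add(-7520, -15241), -1)), Rational(1, 2))), 2) = Add(Add(Add(5269, Rational(-1, 22128)), Pow(Add(Mul(4005, Rational(1, 13427)), Pow(-22761, -1)), Rational(1, 2))), 2) = Add(Add(Rational(116592431, 22128), Pow(Add(Rational(4005, 13427), Rational(-1, 22761)), Rational(1, 2))), 2) = Add(Add(Rational(116592431, 22128), Pow(Rational(91144378, 305611947), Rational(1, 2))), 2) = Add(Add(Rational(116592431, 22128), Mul(Rational(1, 33956883), Pow(343886553317086, Rational(1, 2)))), 2) = Add(Rational(116636687, 22128), Mul(Rational(1, 33956883), Pow(343886553317086, Rational(1, 2))))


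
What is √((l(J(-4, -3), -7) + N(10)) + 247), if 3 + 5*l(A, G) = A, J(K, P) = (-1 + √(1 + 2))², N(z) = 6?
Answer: √(6330 - 10*√3)/5 ≈ 15.890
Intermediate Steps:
J(K, P) = (-1 + √3)²
l(A, G) = -⅗ + A/5
√((l(J(-4, -3), -7) + N(10)) + 247) = √(((-⅗ + (1 - √3)²/5) + 6) + 247) = √((27/5 + (1 - √3)²/5) + 247) = √(1262/5 + (1 - √3)²/5)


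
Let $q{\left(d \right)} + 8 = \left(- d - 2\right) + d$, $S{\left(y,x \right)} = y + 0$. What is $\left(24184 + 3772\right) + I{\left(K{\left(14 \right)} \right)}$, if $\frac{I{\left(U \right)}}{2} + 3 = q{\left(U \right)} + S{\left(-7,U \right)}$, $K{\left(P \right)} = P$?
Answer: $27916$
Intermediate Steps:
$S{\left(y,x \right)} = y$
$q{\left(d \right)} = -10$ ($q{\left(d \right)} = -8 + \left(\left(- d - 2\right) + d\right) = -8 + \left(\left(-2 - d\right) + d\right) = -8 - 2 = -10$)
$I{\left(U \right)} = -40$ ($I{\left(U \right)} = -6 + 2 \left(-10 - 7\right) = -6 + 2 \left(-17\right) = -6 - 34 = -40$)
$\left(24184 + 3772\right) + I{\left(K{\left(14 \right)} \right)} = \left(24184 + 3772\right) - 40 = 27956 - 40 = 27916$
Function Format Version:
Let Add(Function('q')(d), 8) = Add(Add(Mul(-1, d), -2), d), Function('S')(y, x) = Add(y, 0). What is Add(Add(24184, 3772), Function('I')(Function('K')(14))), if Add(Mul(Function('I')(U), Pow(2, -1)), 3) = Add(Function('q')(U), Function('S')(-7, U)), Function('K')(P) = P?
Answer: 27916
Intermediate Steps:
Function('S')(y, x) = y
Function('q')(d) = -10 (Function('q')(d) = Add(-8, Add(Add(Mul(-1, d), -2), d)) = Add(-8, Add(Add(-2, Mul(-1, d)), d)) = Add(-8, -2) = -10)
Function('I')(U) = -40 (Function('I')(U) = Add(-6, Mul(2, Add(-10, -7))) = Add(-6, Mul(2, -17)) = Add(-6, -34) = -40)
Add(Add(24184, 3772), Function('I')(Function('K')(14))) = Add(Add(24184, 3772), -40) = Add(27956, -40) = 27916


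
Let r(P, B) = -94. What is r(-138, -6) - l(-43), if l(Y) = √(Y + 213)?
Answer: -94 - √170 ≈ -107.04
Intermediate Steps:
l(Y) = √(213 + Y)
r(-138, -6) - l(-43) = -94 - √(213 - 43) = -94 - √170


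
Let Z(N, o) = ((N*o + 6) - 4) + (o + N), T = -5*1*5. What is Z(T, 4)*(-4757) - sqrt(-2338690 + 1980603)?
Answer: 566083 - I*sqrt(358087) ≈ 5.6608e+5 - 598.4*I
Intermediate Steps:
T = -25 (T = -5*5 = -25)
Z(N, o) = 2 + N + o + N*o (Z(N, o) = ((6 + N*o) - 4) + (N + o) = (2 + N*o) + (N + o) = 2 + N + o + N*o)
Z(T, 4)*(-4757) - sqrt(-2338690 + 1980603) = (2 - 25 + 4 - 25*4)*(-4757) - sqrt(-2338690 + 1980603) = (2 - 25 + 4 - 100)*(-4757) - sqrt(-358087) = -119*(-4757) - I*sqrt(358087) = 566083 - I*sqrt(358087)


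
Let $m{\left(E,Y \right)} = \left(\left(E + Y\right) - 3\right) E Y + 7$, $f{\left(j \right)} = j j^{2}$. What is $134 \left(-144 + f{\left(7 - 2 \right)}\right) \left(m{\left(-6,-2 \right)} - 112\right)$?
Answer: $603402$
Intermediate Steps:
$f{\left(j \right)} = j^{3}$
$m{\left(E,Y \right)} = 7 + E Y \left(-3 + E + Y\right)$ ($m{\left(E,Y \right)} = \left(-3 + E + Y\right) E Y + 7 = E \left(-3 + E + Y\right) Y + 7 = E Y \left(-3 + E + Y\right) + 7 = 7 + E Y \left(-3 + E + Y\right)$)
$134 \left(-144 + f{\left(7 - 2 \right)}\right) \left(m{\left(-6,-2 \right)} - 112\right) = 134 \left(-144 + \left(7 - 2\right)^{3}\right) \left(\left(7 - 6 \left(-2\right)^{2} - 2 \left(-6\right)^{2} - \left(-18\right) \left(-2\right)\right) - 112\right) = 134 \left(-144 + \left(7 - 2\right)^{3}\right) \left(\left(7 - 24 - 72 - 36\right) - 112\right) = 134 \left(-144 + 5^{3}\right) \left(\left(7 - 24 - 72 - 36\right) - 112\right) = 134 \left(-144 + 125\right) \left(-125 - 112\right) = 134 \left(\left(-19\right) \left(-237\right)\right) = 134 \cdot 4503 = 603402$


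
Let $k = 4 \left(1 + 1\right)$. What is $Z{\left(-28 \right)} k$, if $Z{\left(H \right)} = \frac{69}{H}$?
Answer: $- \frac{138}{7} \approx -19.714$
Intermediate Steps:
$k = 8$ ($k = 4 \cdot 2 = 8$)
$Z{\left(-28 \right)} k = \frac{69}{-28} \cdot 8 = 69 \left(- \frac{1}{28}\right) 8 = \left(- \frac{69}{28}\right) 8 = - \frac{138}{7}$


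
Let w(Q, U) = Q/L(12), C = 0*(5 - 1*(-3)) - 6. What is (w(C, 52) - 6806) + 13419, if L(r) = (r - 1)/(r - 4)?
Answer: 72695/11 ≈ 6608.6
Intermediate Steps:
C = -6 (C = 0*(5 + 3) - 6 = 0*8 - 6 = 0 - 6 = -6)
L(r) = (-1 + r)/(-4 + r)
w(Q, U) = 8*Q/11 (w(Q, U) = Q/(((-1 + 12)/(-4 + 12))) = Q/((11/8)) = Q/(((1/8)*11)) = Q/(11/8) = Q*(8/11) = 8*Q/11)
(w(C, 52) - 6806) + 13419 = ((8/11)*(-6) - 6806) + 13419 = (-48/11 - 6806) + 13419 = -74914/11 + 13419 = 72695/11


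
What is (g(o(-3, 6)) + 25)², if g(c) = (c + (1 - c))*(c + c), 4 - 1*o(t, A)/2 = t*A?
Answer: 12769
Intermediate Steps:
o(t, A) = 8 - 2*A*t (o(t, A) = 8 - 2*t*A = 8 - 2*A*t)
g(c) = 2*c (g(c) = 1*(2*c) = 2*c)
(g(o(-3, 6)) + 25)² = (2*(8 - 2*6*(-3)) + 25)² = (2*(8 + 36) + 25)² = (2*44 + 25)² = (88 + 25)² = 113² = 12769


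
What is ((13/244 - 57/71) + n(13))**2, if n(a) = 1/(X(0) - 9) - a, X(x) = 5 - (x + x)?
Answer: 3676239424/18757561 ≈ 195.99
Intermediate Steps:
X(x) = 5 - 2*x
n(a) = -1/4 - a (n(a) = 1/((5 - 2*0) - 9) - a = 1/((5 + 0) - 9) - a = 1/(5 - 9) - a = 1/(-4) - a = -1/4 - a)
((13/244 - 57/71) + n(13))**2 = ((13/244 - 57/71) + (-1/4 - 1*13))**2 = ((13*(1/244) - 57*1/71) + (-1/4 - 13))**2 = ((13/244 - 57/71) - 53/4)**2 = (-12985/17324 - 53/4)**2 = (-60632/4331)**2 = 3676239424/18757561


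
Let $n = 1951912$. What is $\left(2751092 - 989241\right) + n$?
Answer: $3713763$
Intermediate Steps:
$\left(2751092 - 989241\right) + n = \left(2751092 - 989241\right) + 1951912 = 1761851 + 1951912 = 3713763$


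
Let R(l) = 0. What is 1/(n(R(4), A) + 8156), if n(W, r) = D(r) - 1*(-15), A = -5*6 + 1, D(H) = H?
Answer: 1/8142 ≈ 0.00012282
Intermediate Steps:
A = -29 (A = -30 + 1 = -29)
n(W, r) = 15 + r (n(W, r) = r - 1*(-15) = r + 15 = 15 + r)
1/(n(R(4), A) + 8156) = 1/((15 - 29) + 8156) = 1/(-14 + 8156) = 1/8142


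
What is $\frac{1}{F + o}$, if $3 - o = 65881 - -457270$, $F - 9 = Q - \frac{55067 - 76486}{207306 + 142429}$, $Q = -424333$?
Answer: $- \frac{349735}{331364098501} \approx -1.0554 \cdot 10^{-6}$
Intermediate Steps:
$F = - \frac{148400932721}{349735}$ ($F = 9 - \left(424333 + \frac{55067 - 76486}{207306 + 142429}\right) = 9 - \left(424333 - \frac{21419}{349735}\right) = 9 - \frac{148404080336}{349735} = - \frac{148400932721}{349735} \approx -4.2432 \cdot 10^{5}$)
$o = -523148$ ($o = 3 - \left(65881 - -457270\right) = 3 - \left(65881 + 457270\right) = 3 - 523151 = -523148$)
$\frac{1}{F + o} = \frac{1}{- \frac{148400932721}{349735} - 523148} = \frac{1}{- \frac{331364098501}{349735}} = - \frac{349735}{331364098501}$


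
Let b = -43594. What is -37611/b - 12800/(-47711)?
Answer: 2352461621/2079913334 ≈ 1.1310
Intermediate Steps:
-37611/b - 12800/(-47711) = -37611/(-43594) - 12800/(-47711) = -37611*(-1/43594) - 12800*(-1/47711) = 37611/43594 + 12800/47711 = 2352461621/2079913334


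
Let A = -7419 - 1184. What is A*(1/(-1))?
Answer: 8603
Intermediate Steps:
A = -8603
A*(1/(-1)) = -8603/(-1) = -8603*(-1) = 8603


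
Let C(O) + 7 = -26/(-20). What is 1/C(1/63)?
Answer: -10/57 ≈ -0.17544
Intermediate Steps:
C(O) = -57/10 (C(O) = -7 - 26/(-20) = -7 - 26*(-1/20) = -7 + 13/10 = -57/10)
1/C(1/63) = 1/(-57/10) = -10/57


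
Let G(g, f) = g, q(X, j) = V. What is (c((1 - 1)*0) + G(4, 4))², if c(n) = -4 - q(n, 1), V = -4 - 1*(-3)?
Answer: 1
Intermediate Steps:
V = -1 (V = -4 + 3 = -1)
q(X, j) = -1
c(n) = -3 (c(n) = -4 - 1*(-1) = -4 + 1 = -3)
(c((1 - 1)*0) + G(4, 4))² = (-3 + 4)² = 1² = 1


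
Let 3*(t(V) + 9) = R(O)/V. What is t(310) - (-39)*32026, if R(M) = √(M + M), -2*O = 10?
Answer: 1249005 + I*√10/930 ≈ 1.249e+6 + 0.0034003*I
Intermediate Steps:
O = -5 (O = -½*10 = -5)
R(M) = √2*√M (R(M) = √(2*M) = √2*√M)
t(V) = -9 + I*√10/(3*V) (t(V) = -9 + ((√2*√(-5))/V)/3 = -9 + ((√2*(I*√5))/V)/3 = -9 + ((I*√10)/V)/3 = -9 + (I*√10/V)/3 = -9 + I*√10/(3*V))
t(310) - (-39)*32026 = (-9 + (⅓)*I*√10/310) - (-39)*32026 = (-9 + (⅓)*I*√10*(1/310)) - 1*(-1249014) = (-9 + I*√10/930) + 1249014 = 1249005 + I*√10/930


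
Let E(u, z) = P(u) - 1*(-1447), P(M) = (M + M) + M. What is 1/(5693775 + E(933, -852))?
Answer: 1/5698021 ≈ 1.7550e-7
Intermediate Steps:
P(M) = 3*M (P(M) = 2*M + M = 3*M)
E(u, z) = 1447 + 3*u (E(u, z) = 3*u - 1*(-1447) = 3*u + 1447 = 1447 + 3*u)
1/(5693775 + E(933, -852)) = 1/(5693775 + (1447 + 3*933)) = 1/(5693775 + (1447 + 2799)) = 1/(5693775 + 4246) = 1/5698021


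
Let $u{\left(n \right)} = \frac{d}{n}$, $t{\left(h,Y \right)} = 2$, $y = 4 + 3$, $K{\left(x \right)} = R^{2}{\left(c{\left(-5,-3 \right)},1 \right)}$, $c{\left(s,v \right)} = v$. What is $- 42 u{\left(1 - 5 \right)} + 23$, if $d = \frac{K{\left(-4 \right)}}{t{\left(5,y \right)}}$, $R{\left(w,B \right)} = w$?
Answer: $\frac{281}{4} \approx 70.25$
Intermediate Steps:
$K{\left(x \right)} = 9$ ($K{\left(x \right)} = \left(-3\right)^{2} = 9$)
$y = 7$
$d = \frac{9}{2} \approx 4.5$
$u{\left(n \right)} = \frac{9}{2 n}$
$- 42 u{\left(1 - 5 \right)} + 23 = - 42 \frac{9}{2 \left(1 - 5\right)} + 23 = - 42 \frac{9}{2 \left(-4\right)} + 23 = - 42 \cdot \frac{9}{2} \left(- \frac{1}{4}\right) + 23 = \left(-42\right) \left(- \frac{9}{8}\right) + 23 = \frac{189}{4} + 23 = \frac{281}{4}$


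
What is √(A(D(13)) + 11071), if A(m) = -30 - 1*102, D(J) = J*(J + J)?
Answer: √10939 ≈ 104.59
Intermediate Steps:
D(J) = 2*J² (D(J) = J*(2*J) = 2*J²)
A(m) = -132 (A(m) = -30 - 102 = -132)
√(A(D(13)) + 11071) = √(-132 + 11071) = √10939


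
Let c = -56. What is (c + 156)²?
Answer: 10000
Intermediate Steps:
(c + 156)² = (-56 + 156)² = 100² = 10000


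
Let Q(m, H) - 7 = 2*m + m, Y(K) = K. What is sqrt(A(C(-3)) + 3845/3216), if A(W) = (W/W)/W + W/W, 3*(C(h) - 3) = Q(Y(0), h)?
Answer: sqrt(96279)/201 ≈ 1.5437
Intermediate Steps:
Q(m, H) = 7 + 3*m (Q(m, H) = 7 + (2*m + m) = 7 + 3*m)
C(h) = 16/3 (C(h) = 3 + (7 + 3*0)/3 = 3 + (7 + 0)/3 = 3 + (1/3)*7 = 3 + 7/3 = 16/3)
A(W) = 1 + 1/W (A(W) = 1/W + 1 = 1 + 1/W)
sqrt(A(C(-3)) + 3845/3216) = sqrt((1 + 16/3)/(16/3) + 3845/3216) = sqrt((3/16)*(19/3) + 3845*(1/3216)) = sqrt(19/16 + 3845/3216) = sqrt(479/201) = sqrt(96279)/201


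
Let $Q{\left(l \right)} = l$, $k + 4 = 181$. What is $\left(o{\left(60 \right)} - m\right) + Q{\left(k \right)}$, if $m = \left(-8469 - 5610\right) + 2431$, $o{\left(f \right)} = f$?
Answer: $11885$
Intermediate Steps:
$k = 177$ ($k = -4 + 181 = 177$)
$m = -11648$ ($m = -14079 + 2431 = -11648$)
$\left(o{\left(60 \right)} - m\right) + Q{\left(k \right)} = \left(60 - -11648\right) + 177 = \left(60 + 11648\right) + 177 = 11708 + 177 = 11885$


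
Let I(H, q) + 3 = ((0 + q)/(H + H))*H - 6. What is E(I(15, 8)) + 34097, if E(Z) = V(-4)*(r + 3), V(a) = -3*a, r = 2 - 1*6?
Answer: 34085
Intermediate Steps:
r = -4 (r = 2 - 6 = -4)
I(H, q) = -9 + q/2 (I(H, q) = -3 + (((0 + q)/(H + H))*H - 6) = -3 + ((q/((2*H)))*H - 6) = -3 + ((q*(1/(2*H)))*H - 6) = -3 + ((q/(2*H))*H - 6) = -3 + (q/2 - 6) = -3 + (-6 + q/2) = -9 + q/2)
E(Z) = -12 (E(Z) = (-3*(-4))*(-4 + 3) = 12*(-1) = -12)
E(I(15, 8)) + 34097 = -12 + 34097 = 34085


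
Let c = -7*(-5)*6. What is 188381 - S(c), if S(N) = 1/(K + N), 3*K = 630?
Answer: 79120019/420 ≈ 1.8838e+5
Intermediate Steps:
K = 210 (K = (⅓)*630 = 210)
c = 210 (c = 35*6 = 210)
S(N) = 1/(210 + N)
188381 - S(c) = 188381 - 1/(210 + 210) = 188381 - 1/420 = 79120019/420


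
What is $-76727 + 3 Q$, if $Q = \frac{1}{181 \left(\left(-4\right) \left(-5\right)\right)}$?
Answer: $- \frac{277751737}{3620} \approx -76727.0$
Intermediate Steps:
$Q = \frac{1}{3620}$ ($Q = \frac{1}{181 \cdot 20} = \frac{1}{3620} \approx 0.00027624$)
$-76727 + 3 Q = -76727 + 3 \cdot \frac{1}{3620} = -76727 + \frac{3}{3620} = - \frac{277751737}{3620}$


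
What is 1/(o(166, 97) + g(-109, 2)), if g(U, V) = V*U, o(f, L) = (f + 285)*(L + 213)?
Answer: 1/139592 ≈ 7.1637e-6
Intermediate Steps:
o(f, L) = (213 + L)*(285 + f) (o(f, L) = (285 + f)*(213 + L) = (213 + L)*(285 + f))
g(U, V) = U*V
1/(o(166, 97) + g(-109, 2)) = 1/((60705 + 213*166 + 285*97 + 97*166) - 109*2) = 1/((60705 + 35358 + 27645 + 16102) - 218) = 1/(139810 - 218) = 1/139592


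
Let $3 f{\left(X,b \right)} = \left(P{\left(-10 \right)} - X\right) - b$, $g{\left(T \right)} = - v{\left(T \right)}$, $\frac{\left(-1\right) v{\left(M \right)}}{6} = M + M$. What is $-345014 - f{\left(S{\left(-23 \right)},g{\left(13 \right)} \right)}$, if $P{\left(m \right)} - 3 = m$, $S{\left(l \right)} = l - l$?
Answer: $- \frac{1034879}{3} \approx -3.4496 \cdot 10^{5}$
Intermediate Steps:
$v{\left(M \right)} = - 12 M$ ($v{\left(M \right)} = - 6 \left(M + M\right) = - 6 \cdot 2 M = - 12 M$)
$S{\left(l \right)} = 0$
$P{\left(m \right)} = 3 + m$
$g{\left(T \right)} = 12 T$ ($g{\left(T \right)} = - \left(-12\right) T = 12 T$)
$f{\left(X,b \right)} = - \frac{7}{3} - \frac{X}{3} - \frac{b}{3}$ ($f{\left(X,b \right)} = \frac{\left(\left(3 - 10\right) - X\right) - b}{3} = \frac{\left(-7 - X\right) - b}{3} = \frac{-7 - X - b}{3} = - \frac{7}{3} - \frac{X}{3} - \frac{b}{3}$)
$-345014 - f{\left(S{\left(-23 \right)},g{\left(13 \right)} \right)} = -345014 - \left(- \frac{7}{3} - 0 - \frac{12 \cdot 13}{3}\right) = -345014 - \left(- \frac{7}{3} + 0 - 52\right) = -345014 - - \frac{163}{3} = -345014 + \frac{163}{3} = - \frac{1034879}{3}$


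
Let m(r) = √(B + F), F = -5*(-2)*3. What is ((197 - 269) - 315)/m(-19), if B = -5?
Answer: -387/5 ≈ -77.400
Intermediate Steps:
F = 30 (F = 10*3 = 30)
m(r) = 5 (m(r) = √(-5 + 30) = √25 = 5)
((197 - 269) - 315)/m(-19) = ((197 - 269) - 315)/5 = (-72 - 315)*(⅕) = -387*⅕ = -387/5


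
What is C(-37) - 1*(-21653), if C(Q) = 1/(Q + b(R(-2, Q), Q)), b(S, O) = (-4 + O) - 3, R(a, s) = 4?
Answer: 1753892/81 ≈ 21653.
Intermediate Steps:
b(S, O) = -7 + O
C(Q) = 1/(-7 + 2*Q) (C(Q) = 1/(Q + (-7 + Q)) = 1/(-7 + 2*Q))
C(-37) - 1*(-21653) = 1/(-7 + 2*(-37)) - 1*(-21653) = 1/(-7 - 74) + 21653 = 1/(-81) + 21653 = -1/81 + 21653 = 1753892/81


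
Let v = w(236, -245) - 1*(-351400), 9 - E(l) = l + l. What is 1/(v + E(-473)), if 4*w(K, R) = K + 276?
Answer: 1/352483 ≈ 2.8370e-6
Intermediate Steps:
w(K, R) = 69 + K/4 (w(K, R) = (K + 276)/4 = (276 + K)/4 = 69 + K/4)
E(l) = 9 - 2*l (E(l) = 9 - (l + l) = 9 - 2*l)
v = 351528 (v = (69 + (1/4)*236) - 1*(-351400) = (69 + 59) + 351400 = 128 + 351400 = 351528)
1/(v + E(-473)) = 1/(351528 + (9 - 2*(-473))) = 1/(351528 + (9 + 946)) = 1/(351528 + 955) = 1/352483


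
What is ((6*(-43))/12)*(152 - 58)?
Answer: -2021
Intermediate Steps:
((6*(-43))/12)*(152 - 58) = -258*1/12*94 = -43/2*94 = -2021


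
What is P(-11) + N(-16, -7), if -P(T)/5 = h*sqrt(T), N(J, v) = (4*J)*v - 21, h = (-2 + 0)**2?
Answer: 427 - 20*I*sqrt(11) ≈ 427.0 - 66.333*I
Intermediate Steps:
h = 4 (h = (-2)**2 = 4)
N(J, v) = -21 + 4*J*v (N(J, v) = 4*J*v - 21 = -21 + 4*J*v)
P(T) = -20*sqrt(T)
P(-11) + N(-16, -7) = -20*I*sqrt(11) + (-21 + 4*(-16)*(-7)) = -20*I*sqrt(11) + (-21 + 448) = -20*I*sqrt(11) + 427 = 427 - 20*I*sqrt(11)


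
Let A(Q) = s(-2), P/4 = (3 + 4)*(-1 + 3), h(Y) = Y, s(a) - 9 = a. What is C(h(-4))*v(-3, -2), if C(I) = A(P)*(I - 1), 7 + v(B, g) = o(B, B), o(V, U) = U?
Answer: 350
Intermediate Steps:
s(a) = 9 + a
v(B, g) = -7 + B
P = 56 (P = 4*((3 + 4)*(-1 + 3)) = 4*(7*2) = 4*14 = 56)
A(Q) = 7 (A(Q) = 9 - 2 = 7)
C(I) = -7 + 7*I (C(I) = 7*(I - 1) = 7*(-1 + I) = -7 + 7*I)
C(h(-4))*v(-3, -2) = (-7 + 7*(-4))*(-7 - 3) = (-7 - 28)*(-10) = -35*(-10) = 350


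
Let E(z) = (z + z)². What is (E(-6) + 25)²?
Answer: 28561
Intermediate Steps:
E(z) = 4*z² (E(z) = (2*z)² = 4*z²)
(E(-6) + 25)² = (4*(-6)² + 25)² = (4*36 + 25)² = (144 + 25)² = 169² = 28561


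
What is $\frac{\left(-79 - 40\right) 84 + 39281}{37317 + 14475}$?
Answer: $\frac{29285}{51792} \approx 0.56543$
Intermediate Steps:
$\frac{\left(-79 - 40\right) 84 + 39281}{37317 + 14475} = \frac{\left(-119\right) 84 + 39281}{51792} = \left(-9996 + 39281\right) \frac{1}{51792} = 29285 \cdot \frac{1}{51792} = \frac{29285}{51792}$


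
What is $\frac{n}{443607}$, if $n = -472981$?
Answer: $- \frac{472981}{443607} \approx -1.0662$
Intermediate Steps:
$\frac{n}{443607} = - \frac{472981}{443607}$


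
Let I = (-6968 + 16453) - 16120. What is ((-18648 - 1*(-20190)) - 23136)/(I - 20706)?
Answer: 21594/27341 ≈ 0.78980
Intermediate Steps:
I = -6635 (I = 9485 - 16120 = -6635)
((-18648 - 1*(-20190)) - 23136)/(I - 20706) = ((-18648 - 1*(-20190)) - 23136)/(-6635 - 20706) = ((-18648 + 20190) - 23136)/(-27341) = (1542 - 23136)*(-1/27341) = -21594*(-1/27341) = 21594/27341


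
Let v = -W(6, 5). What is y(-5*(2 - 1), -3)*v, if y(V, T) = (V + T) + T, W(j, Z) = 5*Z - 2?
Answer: 253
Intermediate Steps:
W(j, Z) = -2 + 5*Z
y(V, T) = V + 2*T (y(V, T) = (T + V) + T = V + 2*T)
v = -23 (v = -(-2 + 5*5) = -(-2 + 25) = -1*23 = -23)
y(-5*(2 - 1), -3)*v = (-5*(2 - 1) + 2*(-3))*(-23) = (-5*1 - 6)*(-23) = (-5 - 6)*(-23) = -11*(-23) = 253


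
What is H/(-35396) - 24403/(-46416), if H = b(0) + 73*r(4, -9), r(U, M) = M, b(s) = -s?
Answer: 223565975/410735184 ≈ 0.54431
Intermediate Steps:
H = -657 (H = -1*0 + 73*(-9) = 0 - 657 = -657)
H/(-35396) - 24403/(-46416) = -657/(-35396) - 24403/(-46416) = -657*(-1/35396) - 24403*(-1/46416) = 657/35396 + 24403/46416 = 223565975/410735184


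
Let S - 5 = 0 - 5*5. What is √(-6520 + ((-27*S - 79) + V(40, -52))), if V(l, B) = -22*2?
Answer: I*√6103 ≈ 78.122*I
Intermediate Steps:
V(l, B) = -44
S = -20 (S = 5 + (0 - 5*5) = 5 + (0 - 25) = 5 - 25 = -20)
√(-6520 + ((-27*S - 79) + V(40, -52))) = √(-6520 + ((-27*(-20) - 79) - 44)) = √(-6520 + ((540 - 79) - 44)) = √(-6520 + (461 - 44)) = √(-6520 + 417) = √(-6103) = I*√6103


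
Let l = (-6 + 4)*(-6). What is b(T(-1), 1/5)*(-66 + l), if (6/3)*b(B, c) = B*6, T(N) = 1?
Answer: -162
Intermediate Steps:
b(B, c) = 3*B (b(B, c) = (B*6)/2 = (6*B)/2 = 3*B)
l = 12 (l = -2*(-6) = 12)
b(T(-1), 1/5)*(-66 + l) = (3*1)*(-66 + 12) = 3*(-54) = -162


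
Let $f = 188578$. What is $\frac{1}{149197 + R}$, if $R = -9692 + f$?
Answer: $\frac{1}{328083} \approx 3.048 \cdot 10^{-6}$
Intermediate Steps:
$R = 178886$ ($R = -9692 + 188578 = 178886$)
$\frac{1}{149197 + R} = \frac{1}{149197 + 178886} = \frac{1}{328083}$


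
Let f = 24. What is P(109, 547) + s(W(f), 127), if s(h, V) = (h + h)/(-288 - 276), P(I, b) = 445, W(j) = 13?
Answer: 125477/282 ≈ 444.95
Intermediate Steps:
s(h, V) = -h/282 (s(h, V) = (2*h)/(-564) = (2*h)*(-1/564) = -h/282)
P(109, 547) + s(W(f), 127) = 445 - 1/282*13 = 445 - 13/282 = 125477/282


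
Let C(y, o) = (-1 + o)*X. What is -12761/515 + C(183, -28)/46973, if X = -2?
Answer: -599392583/24191095 ≈ -24.777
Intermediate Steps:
C(y, o) = 2 - 2*o (C(y, o) = (-1 + o)*(-2) = 2 - 2*o)
-12761/515 + C(183, -28)/46973 = -12761/515 + (2 - 2*(-28))/46973 = -12761*1/515 + (2 + 56)*(1/46973) = -12761/515 + 58*(1/46973) = -12761/515 + 58/46973 = -599392583/24191095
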